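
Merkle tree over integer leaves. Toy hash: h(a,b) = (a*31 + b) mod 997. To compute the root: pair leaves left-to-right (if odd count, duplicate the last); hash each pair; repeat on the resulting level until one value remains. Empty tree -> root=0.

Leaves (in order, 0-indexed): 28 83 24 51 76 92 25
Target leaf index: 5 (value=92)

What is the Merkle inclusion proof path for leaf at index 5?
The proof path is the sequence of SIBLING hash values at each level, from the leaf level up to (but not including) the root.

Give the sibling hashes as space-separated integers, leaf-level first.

L0 (leaves): [28, 83, 24, 51, 76, 92, 25], target index=5
L1: h(28,83)=(28*31+83)%997=951 [pair 0] h(24,51)=(24*31+51)%997=795 [pair 1] h(76,92)=(76*31+92)%997=454 [pair 2] h(25,25)=(25*31+25)%997=800 [pair 3] -> [951, 795, 454, 800]
  Sibling for proof at L0: 76
L2: h(951,795)=(951*31+795)%997=366 [pair 0] h(454,800)=(454*31+800)%997=916 [pair 1] -> [366, 916]
  Sibling for proof at L1: 800
L3: h(366,916)=(366*31+916)%997=298 [pair 0] -> [298]
  Sibling for proof at L2: 366
Root: 298
Proof path (sibling hashes from leaf to root): [76, 800, 366]

Answer: 76 800 366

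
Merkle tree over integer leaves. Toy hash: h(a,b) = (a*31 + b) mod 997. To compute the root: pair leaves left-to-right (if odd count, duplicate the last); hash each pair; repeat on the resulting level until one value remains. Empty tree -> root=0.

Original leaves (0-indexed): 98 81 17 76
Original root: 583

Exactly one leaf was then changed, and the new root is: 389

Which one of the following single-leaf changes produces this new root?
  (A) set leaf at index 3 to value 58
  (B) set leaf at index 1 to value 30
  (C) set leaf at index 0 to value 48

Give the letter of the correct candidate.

Original leaves: [98, 81, 17, 76]
Target new root: 389
Try each candidate change and compute the resulting root:
Candidate A: set leaf[3] = 58 -> leaves = [98, 81, 17, 58]
  L0: [98, 81, 17, 58]
  L1: h(98,81)=(98*31+81)%997=128 h(17,58)=(17*31+58)%997=585 -> [128, 585]
  L2: h(128,585)=(128*31+585)%997=565 -> [565]
  root = 565 != target 389
Candidate B: set leaf[1] = 30 -> leaves = [98, 30, 17, 76]
  L0: [98, 30, 17, 76]
  L1: h(98,30)=(98*31+30)%997=77 h(17,76)=(17*31+76)%997=603 -> [77, 603]
  L2: h(77,603)=(77*31+603)%997=996 -> [996]
  root = 996 != target 389
Candidate C: set leaf[0] = 48 -> leaves = [48, 81, 17, 76]
  L0: [48, 81, 17, 76]
  L1: h(48,81)=(48*31+81)%997=572 h(17,76)=(17*31+76)%997=603 -> [572, 603]
  L2: h(572,603)=(572*31+603)%997=389 -> [389]
  root = 389 == target 389  ** MATCH **
Candidate C produces the target root.

Answer: C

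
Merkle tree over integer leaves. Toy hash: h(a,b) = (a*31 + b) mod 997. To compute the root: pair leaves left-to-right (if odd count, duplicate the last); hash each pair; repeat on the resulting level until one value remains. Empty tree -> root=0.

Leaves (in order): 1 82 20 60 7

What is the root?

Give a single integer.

L0: [1, 82, 20, 60, 7]
L1: h(1,82)=(1*31+82)%997=113 h(20,60)=(20*31+60)%997=680 h(7,7)=(7*31+7)%997=224 -> [113, 680, 224]
L2: h(113,680)=(113*31+680)%997=195 h(224,224)=(224*31+224)%997=189 -> [195, 189]
L3: h(195,189)=(195*31+189)%997=252 -> [252]

Answer: 252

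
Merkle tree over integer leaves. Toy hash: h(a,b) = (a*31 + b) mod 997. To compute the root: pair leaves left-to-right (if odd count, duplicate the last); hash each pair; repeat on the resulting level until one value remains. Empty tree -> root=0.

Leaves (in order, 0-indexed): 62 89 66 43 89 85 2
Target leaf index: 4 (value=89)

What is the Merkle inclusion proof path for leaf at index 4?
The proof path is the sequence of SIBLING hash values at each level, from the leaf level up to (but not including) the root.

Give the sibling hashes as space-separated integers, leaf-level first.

Answer: 85 64 622

Derivation:
L0 (leaves): [62, 89, 66, 43, 89, 85, 2], target index=4
L1: h(62,89)=(62*31+89)%997=17 [pair 0] h(66,43)=(66*31+43)%997=95 [pair 1] h(89,85)=(89*31+85)%997=850 [pair 2] h(2,2)=(2*31+2)%997=64 [pair 3] -> [17, 95, 850, 64]
  Sibling for proof at L0: 85
L2: h(17,95)=(17*31+95)%997=622 [pair 0] h(850,64)=(850*31+64)%997=492 [pair 1] -> [622, 492]
  Sibling for proof at L1: 64
L3: h(622,492)=(622*31+492)%997=831 [pair 0] -> [831]
  Sibling for proof at L2: 622
Root: 831
Proof path (sibling hashes from leaf to root): [85, 64, 622]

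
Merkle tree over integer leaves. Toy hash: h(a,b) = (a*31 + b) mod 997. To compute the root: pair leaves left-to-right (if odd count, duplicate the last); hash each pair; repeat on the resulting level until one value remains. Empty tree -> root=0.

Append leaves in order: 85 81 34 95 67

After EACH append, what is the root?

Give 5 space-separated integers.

Answer: 85 722 539 600 469

Derivation:
After append 85 (leaves=[85]):
  L0: [85]
  root=85
After append 81 (leaves=[85, 81]):
  L0: [85, 81]
  L1: h(85,81)=(85*31+81)%997=722 -> [722]
  root=722
After append 34 (leaves=[85, 81, 34]):
  L0: [85, 81, 34]
  L1: h(85,81)=(85*31+81)%997=722 h(34,34)=(34*31+34)%997=91 -> [722, 91]
  L2: h(722,91)=(722*31+91)%997=539 -> [539]
  root=539
After append 95 (leaves=[85, 81, 34, 95]):
  L0: [85, 81, 34, 95]
  L1: h(85,81)=(85*31+81)%997=722 h(34,95)=(34*31+95)%997=152 -> [722, 152]
  L2: h(722,152)=(722*31+152)%997=600 -> [600]
  root=600
After append 67 (leaves=[85, 81, 34, 95, 67]):
  L0: [85, 81, 34, 95, 67]
  L1: h(85,81)=(85*31+81)%997=722 h(34,95)=(34*31+95)%997=152 h(67,67)=(67*31+67)%997=150 -> [722, 152, 150]
  L2: h(722,152)=(722*31+152)%997=600 h(150,150)=(150*31+150)%997=812 -> [600, 812]
  L3: h(600,812)=(600*31+812)%997=469 -> [469]
  root=469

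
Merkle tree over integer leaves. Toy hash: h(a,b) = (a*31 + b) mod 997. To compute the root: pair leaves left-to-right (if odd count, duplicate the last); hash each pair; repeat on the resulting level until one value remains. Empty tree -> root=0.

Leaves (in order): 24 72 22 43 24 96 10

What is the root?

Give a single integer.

Answer: 516

Derivation:
L0: [24, 72, 22, 43, 24, 96, 10]
L1: h(24,72)=(24*31+72)%997=816 h(22,43)=(22*31+43)%997=725 h(24,96)=(24*31+96)%997=840 h(10,10)=(10*31+10)%997=320 -> [816, 725, 840, 320]
L2: h(816,725)=(816*31+725)%997=99 h(840,320)=(840*31+320)%997=438 -> [99, 438]
L3: h(99,438)=(99*31+438)%997=516 -> [516]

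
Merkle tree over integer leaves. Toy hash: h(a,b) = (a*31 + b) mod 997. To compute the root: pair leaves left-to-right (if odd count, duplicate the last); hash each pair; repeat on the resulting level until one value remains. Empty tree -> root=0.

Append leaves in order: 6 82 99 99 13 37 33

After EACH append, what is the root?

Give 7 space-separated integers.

Answer: 6 268 509 509 178 946 565

Derivation:
After append 6 (leaves=[6]):
  L0: [6]
  root=6
After append 82 (leaves=[6, 82]):
  L0: [6, 82]
  L1: h(6,82)=(6*31+82)%997=268 -> [268]
  root=268
After append 99 (leaves=[6, 82, 99]):
  L0: [6, 82, 99]
  L1: h(6,82)=(6*31+82)%997=268 h(99,99)=(99*31+99)%997=177 -> [268, 177]
  L2: h(268,177)=(268*31+177)%997=509 -> [509]
  root=509
After append 99 (leaves=[6, 82, 99, 99]):
  L0: [6, 82, 99, 99]
  L1: h(6,82)=(6*31+82)%997=268 h(99,99)=(99*31+99)%997=177 -> [268, 177]
  L2: h(268,177)=(268*31+177)%997=509 -> [509]
  root=509
After append 13 (leaves=[6, 82, 99, 99, 13]):
  L0: [6, 82, 99, 99, 13]
  L1: h(6,82)=(6*31+82)%997=268 h(99,99)=(99*31+99)%997=177 h(13,13)=(13*31+13)%997=416 -> [268, 177, 416]
  L2: h(268,177)=(268*31+177)%997=509 h(416,416)=(416*31+416)%997=351 -> [509, 351]
  L3: h(509,351)=(509*31+351)%997=178 -> [178]
  root=178
After append 37 (leaves=[6, 82, 99, 99, 13, 37]):
  L0: [6, 82, 99, 99, 13, 37]
  L1: h(6,82)=(6*31+82)%997=268 h(99,99)=(99*31+99)%997=177 h(13,37)=(13*31+37)%997=440 -> [268, 177, 440]
  L2: h(268,177)=(268*31+177)%997=509 h(440,440)=(440*31+440)%997=122 -> [509, 122]
  L3: h(509,122)=(509*31+122)%997=946 -> [946]
  root=946
After append 33 (leaves=[6, 82, 99, 99, 13, 37, 33]):
  L0: [6, 82, 99, 99, 13, 37, 33]
  L1: h(6,82)=(6*31+82)%997=268 h(99,99)=(99*31+99)%997=177 h(13,37)=(13*31+37)%997=440 h(33,33)=(33*31+33)%997=59 -> [268, 177, 440, 59]
  L2: h(268,177)=(268*31+177)%997=509 h(440,59)=(440*31+59)%997=738 -> [509, 738]
  L3: h(509,738)=(509*31+738)%997=565 -> [565]
  root=565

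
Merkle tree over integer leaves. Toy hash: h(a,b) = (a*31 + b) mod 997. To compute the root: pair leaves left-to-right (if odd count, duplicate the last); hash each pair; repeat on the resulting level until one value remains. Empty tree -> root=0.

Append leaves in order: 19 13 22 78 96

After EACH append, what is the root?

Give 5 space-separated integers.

After append 19 (leaves=[19]):
  L0: [19]
  root=19
After append 13 (leaves=[19, 13]):
  L0: [19, 13]
  L1: h(19,13)=(19*31+13)%997=602 -> [602]
  root=602
After append 22 (leaves=[19, 13, 22]):
  L0: [19, 13, 22]
  L1: h(19,13)=(19*31+13)%997=602 h(22,22)=(22*31+22)%997=704 -> [602, 704]
  L2: h(602,704)=(602*31+704)%997=423 -> [423]
  root=423
After append 78 (leaves=[19, 13, 22, 78]):
  L0: [19, 13, 22, 78]
  L1: h(19,13)=(19*31+13)%997=602 h(22,78)=(22*31+78)%997=760 -> [602, 760]
  L2: h(602,760)=(602*31+760)%997=479 -> [479]
  root=479
After append 96 (leaves=[19, 13, 22, 78, 96]):
  L0: [19, 13, 22, 78, 96]
  L1: h(19,13)=(19*31+13)%997=602 h(22,78)=(22*31+78)%997=760 h(96,96)=(96*31+96)%997=81 -> [602, 760, 81]
  L2: h(602,760)=(602*31+760)%997=479 h(81,81)=(81*31+81)%997=598 -> [479, 598]
  L3: h(479,598)=(479*31+598)%997=492 -> [492]
  root=492

Answer: 19 602 423 479 492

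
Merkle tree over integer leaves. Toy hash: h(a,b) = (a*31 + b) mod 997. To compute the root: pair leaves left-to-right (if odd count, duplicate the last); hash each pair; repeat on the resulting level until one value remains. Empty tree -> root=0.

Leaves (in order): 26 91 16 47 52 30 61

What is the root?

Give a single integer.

L0: [26, 91, 16, 47, 52, 30, 61]
L1: h(26,91)=(26*31+91)%997=897 h(16,47)=(16*31+47)%997=543 h(52,30)=(52*31+30)%997=645 h(61,61)=(61*31+61)%997=955 -> [897, 543, 645, 955]
L2: h(897,543)=(897*31+543)%997=434 h(645,955)=(645*31+955)%997=13 -> [434, 13]
L3: h(434,13)=(434*31+13)%997=506 -> [506]

Answer: 506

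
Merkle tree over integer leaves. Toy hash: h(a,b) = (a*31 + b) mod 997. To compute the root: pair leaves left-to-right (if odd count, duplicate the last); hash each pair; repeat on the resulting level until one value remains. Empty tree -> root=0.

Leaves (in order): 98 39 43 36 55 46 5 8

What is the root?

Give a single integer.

L0: [98, 39, 43, 36, 55, 46, 5, 8]
L1: h(98,39)=(98*31+39)%997=86 h(43,36)=(43*31+36)%997=372 h(55,46)=(55*31+46)%997=754 h(5,8)=(5*31+8)%997=163 -> [86, 372, 754, 163]
L2: h(86,372)=(86*31+372)%997=47 h(754,163)=(754*31+163)%997=606 -> [47, 606]
L3: h(47,606)=(47*31+606)%997=69 -> [69]

Answer: 69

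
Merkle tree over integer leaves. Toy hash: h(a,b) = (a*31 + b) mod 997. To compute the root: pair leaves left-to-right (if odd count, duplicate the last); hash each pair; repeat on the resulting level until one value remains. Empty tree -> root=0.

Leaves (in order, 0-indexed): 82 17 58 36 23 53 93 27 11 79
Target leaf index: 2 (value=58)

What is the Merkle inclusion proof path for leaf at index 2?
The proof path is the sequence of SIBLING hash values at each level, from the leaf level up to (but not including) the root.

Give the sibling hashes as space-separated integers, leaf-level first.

Answer: 36 565 734 373

Derivation:
L0 (leaves): [82, 17, 58, 36, 23, 53, 93, 27, 11, 79], target index=2
L1: h(82,17)=(82*31+17)%997=565 [pair 0] h(58,36)=(58*31+36)%997=837 [pair 1] h(23,53)=(23*31+53)%997=766 [pair 2] h(93,27)=(93*31+27)%997=916 [pair 3] h(11,79)=(11*31+79)%997=420 [pair 4] -> [565, 837, 766, 916, 420]
  Sibling for proof at L0: 36
L2: h(565,837)=(565*31+837)%997=406 [pair 0] h(766,916)=(766*31+916)%997=734 [pair 1] h(420,420)=(420*31+420)%997=479 [pair 2] -> [406, 734, 479]
  Sibling for proof at L1: 565
L3: h(406,734)=(406*31+734)%997=359 [pair 0] h(479,479)=(479*31+479)%997=373 [pair 1] -> [359, 373]
  Sibling for proof at L2: 734
L4: h(359,373)=(359*31+373)%997=535 [pair 0] -> [535]
  Sibling for proof at L3: 373
Root: 535
Proof path (sibling hashes from leaf to root): [36, 565, 734, 373]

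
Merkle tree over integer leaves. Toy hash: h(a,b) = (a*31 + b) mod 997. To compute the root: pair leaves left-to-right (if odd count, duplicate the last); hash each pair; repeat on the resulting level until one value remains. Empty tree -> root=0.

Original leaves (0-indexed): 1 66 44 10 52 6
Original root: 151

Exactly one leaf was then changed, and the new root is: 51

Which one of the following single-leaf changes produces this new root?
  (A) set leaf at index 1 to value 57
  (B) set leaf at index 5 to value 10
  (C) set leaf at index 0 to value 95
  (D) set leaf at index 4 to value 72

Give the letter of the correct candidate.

Original leaves: [1, 66, 44, 10, 52, 6]
Target new root: 51
Try each candidate change and compute the resulting root:
Candidate A: set leaf[1] = 57 -> leaves = [1, 57, 44, 10, 52, 6]
  L0: [1, 57, 44, 10, 52, 6]
  L1: h(1,57)=(1*31+57)%997=88 h(44,10)=(44*31+10)%997=377 h(52,6)=(52*31+6)%997=621 -> [88, 377, 621]
  L2: h(88,377)=(88*31+377)%997=114 h(621,621)=(621*31+621)%997=929 -> [114, 929]
  L3: h(114,929)=(114*31+929)%997=475 -> [475]
  root = 475 != target 51
Candidate B: set leaf[5] = 10 -> leaves = [1, 66, 44, 10, 52, 10]
  L0: [1, 66, 44, 10, 52, 10]
  L1: h(1,66)=(1*31+66)%997=97 h(44,10)=(44*31+10)%997=377 h(52,10)=(52*31+10)%997=625 -> [97, 377, 625]
  L2: h(97,377)=(97*31+377)%997=393 h(625,625)=(625*31+625)%997=60 -> [393, 60]
  L3: h(393,60)=(393*31+60)%997=279 -> [279]
  root = 279 != target 51
Candidate C: set leaf[0] = 95 -> leaves = [95, 66, 44, 10, 52, 6]
  L0: [95, 66, 44, 10, 52, 6]
  L1: h(95,66)=(95*31+66)%997=20 h(44,10)=(44*31+10)%997=377 h(52,6)=(52*31+6)%997=621 -> [20, 377, 621]
  L2: h(20,377)=(20*31+377)%997=0 h(621,621)=(621*31+621)%997=929 -> [0, 929]
  L3: h(0,929)=(0*31+929)%997=929 -> [929]
  root = 929 != target 51
Candidate D: set leaf[4] = 72 -> leaves = [1, 66, 44, 10, 72, 6]
  L0: [1, 66, 44, 10, 72, 6]
  L1: h(1,66)=(1*31+66)%997=97 h(44,10)=(44*31+10)%997=377 h(72,6)=(72*31+6)%997=244 -> [97, 377, 244]
  L2: h(97,377)=(97*31+377)%997=393 h(244,244)=(244*31+244)%997=829 -> [393, 829]
  L3: h(393,829)=(393*31+829)%997=51 -> [51]
  root = 51 == target 51  ** MATCH **
Candidate D produces the target root.

Answer: D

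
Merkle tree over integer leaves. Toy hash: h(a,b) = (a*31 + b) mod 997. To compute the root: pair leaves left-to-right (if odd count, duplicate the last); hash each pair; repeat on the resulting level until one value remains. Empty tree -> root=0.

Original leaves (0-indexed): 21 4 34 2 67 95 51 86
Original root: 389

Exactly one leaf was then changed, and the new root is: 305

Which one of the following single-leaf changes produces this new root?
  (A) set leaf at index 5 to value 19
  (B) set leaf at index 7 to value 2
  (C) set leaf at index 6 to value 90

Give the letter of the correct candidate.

Original leaves: [21, 4, 34, 2, 67, 95, 51, 86]
Target new root: 305
Try each candidate change and compute the resulting root:
Candidate A: set leaf[5] = 19 -> leaves = [21, 4, 34, 2, 67, 19, 51, 86]
  L0: [21, 4, 34, 2, 67, 19, 51, 86]
  L1: h(21,4)=(21*31+4)%997=655 h(34,2)=(34*31+2)%997=59 h(67,19)=(67*31+19)%997=102 h(51,86)=(51*31+86)%997=670 -> [655, 59, 102, 670]
  L2: h(655,59)=(655*31+59)%997=424 h(102,670)=(102*31+670)%997=841 -> [424, 841]
  L3: h(424,841)=(424*31+841)%997=27 -> [27]
  root = 27 != target 305
Candidate B: set leaf[7] = 2 -> leaves = [21, 4, 34, 2, 67, 95, 51, 2]
  L0: [21, 4, 34, 2, 67, 95, 51, 2]
  L1: h(21,4)=(21*31+4)%997=655 h(34,2)=(34*31+2)%997=59 h(67,95)=(67*31+95)%997=178 h(51,2)=(51*31+2)%997=586 -> [655, 59, 178, 586]
  L2: h(655,59)=(655*31+59)%997=424 h(178,586)=(178*31+586)%997=122 -> [424, 122]
  L3: h(424,122)=(424*31+122)%997=305 -> [305]
  root = 305 == target 305  ** MATCH **
Candidate C: set leaf[6] = 90 -> leaves = [21, 4, 34, 2, 67, 95, 90, 86]
  L0: [21, 4, 34, 2, 67, 95, 90, 86]
  L1: h(21,4)=(21*31+4)%997=655 h(34,2)=(34*31+2)%997=59 h(67,95)=(67*31+95)%997=178 h(90,86)=(90*31+86)%997=882 -> [655, 59, 178, 882]
  L2: h(655,59)=(655*31+59)%997=424 h(178,882)=(178*31+882)%997=418 -> [424, 418]
  L3: h(424,418)=(424*31+418)%997=601 -> [601]
  root = 601 != target 305
Candidate B produces the target root.

Answer: B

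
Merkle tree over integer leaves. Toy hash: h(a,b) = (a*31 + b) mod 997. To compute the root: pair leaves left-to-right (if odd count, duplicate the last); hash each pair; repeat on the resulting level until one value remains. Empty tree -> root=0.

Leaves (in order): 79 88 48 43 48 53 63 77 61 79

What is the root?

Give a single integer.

L0: [79, 88, 48, 43, 48, 53, 63, 77, 61, 79]
L1: h(79,88)=(79*31+88)%997=543 h(48,43)=(48*31+43)%997=534 h(48,53)=(48*31+53)%997=544 h(63,77)=(63*31+77)%997=36 h(61,79)=(61*31+79)%997=973 -> [543, 534, 544, 36, 973]
L2: h(543,534)=(543*31+534)%997=418 h(544,36)=(544*31+36)%997=948 h(973,973)=(973*31+973)%997=229 -> [418, 948, 229]
L3: h(418,948)=(418*31+948)%997=945 h(229,229)=(229*31+229)%997=349 -> [945, 349]
L4: h(945,349)=(945*31+349)%997=731 -> [731]

Answer: 731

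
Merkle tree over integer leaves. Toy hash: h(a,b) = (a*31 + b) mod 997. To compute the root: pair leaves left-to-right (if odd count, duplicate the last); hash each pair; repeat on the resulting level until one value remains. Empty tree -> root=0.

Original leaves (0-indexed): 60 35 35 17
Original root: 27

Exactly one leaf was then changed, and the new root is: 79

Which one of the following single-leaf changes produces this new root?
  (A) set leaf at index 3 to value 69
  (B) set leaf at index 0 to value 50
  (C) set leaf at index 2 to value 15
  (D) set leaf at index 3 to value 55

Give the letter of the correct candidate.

Original leaves: [60, 35, 35, 17]
Target new root: 79
Try each candidate change and compute the resulting root:
Candidate A: set leaf[3] = 69 -> leaves = [60, 35, 35, 69]
  L0: [60, 35, 35, 69]
  L1: h(60,35)=(60*31+35)%997=898 h(35,69)=(35*31+69)%997=157 -> [898, 157]
  L2: h(898,157)=(898*31+157)%997=79 -> [79]
  root = 79 == target 79  ** MATCH **
Candidate B: set leaf[0] = 50 -> leaves = [50, 35, 35, 17]
  L0: [50, 35, 35, 17]
  L1: h(50,35)=(50*31+35)%997=588 h(35,17)=(35*31+17)%997=105 -> [588, 105]
  L2: h(588,105)=(588*31+105)%997=387 -> [387]
  root = 387 != target 79
Candidate C: set leaf[2] = 15 -> leaves = [60, 35, 15, 17]
  L0: [60, 35, 15, 17]
  L1: h(60,35)=(60*31+35)%997=898 h(15,17)=(15*31+17)%997=482 -> [898, 482]
  L2: h(898,482)=(898*31+482)%997=404 -> [404]
  root = 404 != target 79
Candidate D: set leaf[3] = 55 -> leaves = [60, 35, 35, 55]
  L0: [60, 35, 35, 55]
  L1: h(60,35)=(60*31+35)%997=898 h(35,55)=(35*31+55)%997=143 -> [898, 143]
  L2: h(898,143)=(898*31+143)%997=65 -> [65]
  root = 65 != target 79
Candidate A produces the target root.

Answer: A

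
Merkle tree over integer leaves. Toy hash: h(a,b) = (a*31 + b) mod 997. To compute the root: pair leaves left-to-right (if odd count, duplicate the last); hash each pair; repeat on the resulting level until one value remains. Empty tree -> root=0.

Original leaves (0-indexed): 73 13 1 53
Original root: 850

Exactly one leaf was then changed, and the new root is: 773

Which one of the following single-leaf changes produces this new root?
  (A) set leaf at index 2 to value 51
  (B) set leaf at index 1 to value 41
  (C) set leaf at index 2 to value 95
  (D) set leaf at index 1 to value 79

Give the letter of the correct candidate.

Answer: C

Derivation:
Original leaves: [73, 13, 1, 53]
Target new root: 773
Try each candidate change and compute the resulting root:
Candidate A: set leaf[2] = 51 -> leaves = [73, 13, 51, 53]
  L0: [73, 13, 51, 53]
  L1: h(73,13)=(73*31+13)%997=282 h(51,53)=(51*31+53)%997=637 -> [282, 637]
  L2: h(282,637)=(282*31+637)%997=406 -> [406]
  root = 406 != target 773
Candidate B: set leaf[1] = 41 -> leaves = [73, 41, 1, 53]
  L0: [73, 41, 1, 53]
  L1: h(73,41)=(73*31+41)%997=310 h(1,53)=(1*31+53)%997=84 -> [310, 84]
  L2: h(310,84)=(310*31+84)%997=721 -> [721]
  root = 721 != target 773
Candidate C: set leaf[2] = 95 -> leaves = [73, 13, 95, 53]
  L0: [73, 13, 95, 53]
  L1: h(73,13)=(73*31+13)%997=282 h(95,53)=(95*31+53)%997=7 -> [282, 7]
  L2: h(282,7)=(282*31+7)%997=773 -> [773]
  root = 773 == target 773  ** MATCH **
Candidate D: set leaf[1] = 79 -> leaves = [73, 79, 1, 53]
  L0: [73, 79, 1, 53]
  L1: h(73,79)=(73*31+79)%997=348 h(1,53)=(1*31+53)%997=84 -> [348, 84]
  L2: h(348,84)=(348*31+84)%997=902 -> [902]
  root = 902 != target 773
Candidate C produces the target root.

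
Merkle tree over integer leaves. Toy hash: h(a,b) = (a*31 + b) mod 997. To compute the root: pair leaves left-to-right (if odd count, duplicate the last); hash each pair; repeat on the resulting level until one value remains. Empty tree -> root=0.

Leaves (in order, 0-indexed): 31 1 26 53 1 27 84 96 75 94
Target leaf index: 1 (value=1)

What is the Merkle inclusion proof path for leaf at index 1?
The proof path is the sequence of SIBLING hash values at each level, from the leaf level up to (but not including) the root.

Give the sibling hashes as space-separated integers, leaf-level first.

Answer: 31 859 510 508

Derivation:
L0 (leaves): [31, 1, 26, 53, 1, 27, 84, 96, 75, 94], target index=1
L1: h(31,1)=(31*31+1)%997=962 [pair 0] h(26,53)=(26*31+53)%997=859 [pair 1] h(1,27)=(1*31+27)%997=58 [pair 2] h(84,96)=(84*31+96)%997=706 [pair 3] h(75,94)=(75*31+94)%997=425 [pair 4] -> [962, 859, 58, 706, 425]
  Sibling for proof at L0: 31
L2: h(962,859)=(962*31+859)%997=771 [pair 0] h(58,706)=(58*31+706)%997=510 [pair 1] h(425,425)=(425*31+425)%997=639 [pair 2] -> [771, 510, 639]
  Sibling for proof at L1: 859
L3: h(771,510)=(771*31+510)%997=483 [pair 0] h(639,639)=(639*31+639)%997=508 [pair 1] -> [483, 508]
  Sibling for proof at L2: 510
L4: h(483,508)=(483*31+508)%997=526 [pair 0] -> [526]
  Sibling for proof at L3: 508
Root: 526
Proof path (sibling hashes from leaf to root): [31, 859, 510, 508]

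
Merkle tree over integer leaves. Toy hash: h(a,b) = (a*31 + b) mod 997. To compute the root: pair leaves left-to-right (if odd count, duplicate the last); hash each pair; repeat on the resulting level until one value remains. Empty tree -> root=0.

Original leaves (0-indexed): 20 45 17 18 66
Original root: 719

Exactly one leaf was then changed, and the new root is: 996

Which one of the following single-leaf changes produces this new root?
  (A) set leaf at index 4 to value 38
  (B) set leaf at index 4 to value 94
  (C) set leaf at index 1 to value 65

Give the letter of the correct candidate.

Answer: C

Derivation:
Original leaves: [20, 45, 17, 18, 66]
Target new root: 996
Try each candidate change and compute the resulting root:
Candidate A: set leaf[4] = 38 -> leaves = [20, 45, 17, 18, 38]
  L0: [20, 45, 17, 18, 38]
  L1: h(20,45)=(20*31+45)%997=665 h(17,18)=(17*31+18)%997=545 h(38,38)=(38*31+38)%997=219 -> [665, 545, 219]
  L2: h(665,545)=(665*31+545)%997=223 h(219,219)=(219*31+219)%997=29 -> [223, 29]
  L3: h(223,29)=(223*31+29)%997=960 -> [960]
  root = 960 != target 996
Candidate B: set leaf[4] = 94 -> leaves = [20, 45, 17, 18, 94]
  L0: [20, 45, 17, 18, 94]
  L1: h(20,45)=(20*31+45)%997=665 h(17,18)=(17*31+18)%997=545 h(94,94)=(94*31+94)%997=17 -> [665, 545, 17]
  L2: h(665,545)=(665*31+545)%997=223 h(17,17)=(17*31+17)%997=544 -> [223, 544]
  L3: h(223,544)=(223*31+544)%997=478 -> [478]
  root = 478 != target 996
Candidate C: set leaf[1] = 65 -> leaves = [20, 65, 17, 18, 66]
  L0: [20, 65, 17, 18, 66]
  L1: h(20,65)=(20*31+65)%997=685 h(17,18)=(17*31+18)%997=545 h(66,66)=(66*31+66)%997=118 -> [685, 545, 118]
  L2: h(685,545)=(685*31+545)%997=843 h(118,118)=(118*31+118)%997=785 -> [843, 785]
  L3: h(843,785)=(843*31+785)%997=996 -> [996]
  root = 996 == target 996  ** MATCH **
Candidate C produces the target root.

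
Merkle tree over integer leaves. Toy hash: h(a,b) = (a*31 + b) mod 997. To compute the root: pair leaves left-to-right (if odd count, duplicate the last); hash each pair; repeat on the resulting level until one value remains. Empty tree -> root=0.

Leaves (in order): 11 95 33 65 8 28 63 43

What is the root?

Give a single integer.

L0: [11, 95, 33, 65, 8, 28, 63, 43]
L1: h(11,95)=(11*31+95)%997=436 h(33,65)=(33*31+65)%997=91 h(8,28)=(8*31+28)%997=276 h(63,43)=(63*31+43)%997=2 -> [436, 91, 276, 2]
L2: h(436,91)=(436*31+91)%997=646 h(276,2)=(276*31+2)%997=582 -> [646, 582]
L3: h(646,582)=(646*31+582)%997=668 -> [668]

Answer: 668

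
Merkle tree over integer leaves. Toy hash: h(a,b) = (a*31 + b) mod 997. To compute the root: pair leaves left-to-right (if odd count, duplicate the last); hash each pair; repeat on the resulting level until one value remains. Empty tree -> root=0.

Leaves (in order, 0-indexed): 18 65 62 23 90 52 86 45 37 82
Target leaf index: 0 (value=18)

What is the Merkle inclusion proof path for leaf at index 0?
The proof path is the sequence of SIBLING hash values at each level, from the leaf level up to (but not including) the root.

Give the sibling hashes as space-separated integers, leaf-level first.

L0 (leaves): [18, 65, 62, 23, 90, 52, 86, 45, 37, 82], target index=0
L1: h(18,65)=(18*31+65)%997=623 [pair 0] h(62,23)=(62*31+23)%997=948 [pair 1] h(90,52)=(90*31+52)%997=848 [pair 2] h(86,45)=(86*31+45)%997=717 [pair 3] h(37,82)=(37*31+82)%997=232 [pair 4] -> [623, 948, 848, 717, 232]
  Sibling for proof at L0: 65
L2: h(623,948)=(623*31+948)%997=321 [pair 0] h(848,717)=(848*31+717)%997=86 [pair 1] h(232,232)=(232*31+232)%997=445 [pair 2] -> [321, 86, 445]
  Sibling for proof at L1: 948
L3: h(321,86)=(321*31+86)%997=67 [pair 0] h(445,445)=(445*31+445)%997=282 [pair 1] -> [67, 282]
  Sibling for proof at L2: 86
L4: h(67,282)=(67*31+282)%997=365 [pair 0] -> [365]
  Sibling for proof at L3: 282
Root: 365
Proof path (sibling hashes from leaf to root): [65, 948, 86, 282]

Answer: 65 948 86 282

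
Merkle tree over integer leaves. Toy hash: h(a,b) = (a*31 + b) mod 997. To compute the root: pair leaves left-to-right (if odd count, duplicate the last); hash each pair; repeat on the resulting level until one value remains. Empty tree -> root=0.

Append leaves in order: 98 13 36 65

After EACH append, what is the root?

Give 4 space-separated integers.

Answer: 98 60 21 50

Derivation:
After append 98 (leaves=[98]):
  L0: [98]
  root=98
After append 13 (leaves=[98, 13]):
  L0: [98, 13]
  L1: h(98,13)=(98*31+13)%997=60 -> [60]
  root=60
After append 36 (leaves=[98, 13, 36]):
  L0: [98, 13, 36]
  L1: h(98,13)=(98*31+13)%997=60 h(36,36)=(36*31+36)%997=155 -> [60, 155]
  L2: h(60,155)=(60*31+155)%997=21 -> [21]
  root=21
After append 65 (leaves=[98, 13, 36, 65]):
  L0: [98, 13, 36, 65]
  L1: h(98,13)=(98*31+13)%997=60 h(36,65)=(36*31+65)%997=184 -> [60, 184]
  L2: h(60,184)=(60*31+184)%997=50 -> [50]
  root=50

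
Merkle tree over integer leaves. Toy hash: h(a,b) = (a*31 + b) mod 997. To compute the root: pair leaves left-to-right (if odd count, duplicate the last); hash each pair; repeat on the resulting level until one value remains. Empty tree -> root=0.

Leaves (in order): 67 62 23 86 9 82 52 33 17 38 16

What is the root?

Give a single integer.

L0: [67, 62, 23, 86, 9, 82, 52, 33, 17, 38, 16]
L1: h(67,62)=(67*31+62)%997=145 h(23,86)=(23*31+86)%997=799 h(9,82)=(9*31+82)%997=361 h(52,33)=(52*31+33)%997=648 h(17,38)=(17*31+38)%997=565 h(16,16)=(16*31+16)%997=512 -> [145, 799, 361, 648, 565, 512]
L2: h(145,799)=(145*31+799)%997=309 h(361,648)=(361*31+648)%997=872 h(565,512)=(565*31+512)%997=81 -> [309, 872, 81]
L3: h(309,872)=(309*31+872)%997=481 h(81,81)=(81*31+81)%997=598 -> [481, 598]
L4: h(481,598)=(481*31+598)%997=554 -> [554]

Answer: 554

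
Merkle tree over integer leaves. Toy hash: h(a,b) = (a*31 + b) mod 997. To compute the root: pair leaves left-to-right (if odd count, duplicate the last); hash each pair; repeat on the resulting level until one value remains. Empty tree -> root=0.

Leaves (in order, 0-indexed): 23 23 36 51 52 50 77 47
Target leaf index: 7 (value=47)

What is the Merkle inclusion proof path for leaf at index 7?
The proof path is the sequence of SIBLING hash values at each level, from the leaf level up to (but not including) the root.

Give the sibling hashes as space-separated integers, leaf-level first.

L0 (leaves): [23, 23, 36, 51, 52, 50, 77, 47], target index=7
L1: h(23,23)=(23*31+23)%997=736 [pair 0] h(36,51)=(36*31+51)%997=170 [pair 1] h(52,50)=(52*31+50)%997=665 [pair 2] h(77,47)=(77*31+47)%997=440 [pair 3] -> [736, 170, 665, 440]
  Sibling for proof at L0: 77
L2: h(736,170)=(736*31+170)%997=55 [pair 0] h(665,440)=(665*31+440)%997=118 [pair 1] -> [55, 118]
  Sibling for proof at L1: 665
L3: h(55,118)=(55*31+118)%997=826 [pair 0] -> [826]
  Sibling for proof at L2: 55
Root: 826
Proof path (sibling hashes from leaf to root): [77, 665, 55]

Answer: 77 665 55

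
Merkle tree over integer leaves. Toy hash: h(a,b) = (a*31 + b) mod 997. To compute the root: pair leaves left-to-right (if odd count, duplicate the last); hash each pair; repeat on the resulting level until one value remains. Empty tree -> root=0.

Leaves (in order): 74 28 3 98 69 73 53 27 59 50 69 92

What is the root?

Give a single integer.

L0: [74, 28, 3, 98, 69, 73, 53, 27, 59, 50, 69, 92]
L1: h(74,28)=(74*31+28)%997=328 h(3,98)=(3*31+98)%997=191 h(69,73)=(69*31+73)%997=218 h(53,27)=(53*31+27)%997=673 h(59,50)=(59*31+50)%997=882 h(69,92)=(69*31+92)%997=237 -> [328, 191, 218, 673, 882, 237]
L2: h(328,191)=(328*31+191)%997=389 h(218,673)=(218*31+673)%997=452 h(882,237)=(882*31+237)%997=660 -> [389, 452, 660]
L3: h(389,452)=(389*31+452)%997=547 h(660,660)=(660*31+660)%997=183 -> [547, 183]
L4: h(547,183)=(547*31+183)%997=191 -> [191]

Answer: 191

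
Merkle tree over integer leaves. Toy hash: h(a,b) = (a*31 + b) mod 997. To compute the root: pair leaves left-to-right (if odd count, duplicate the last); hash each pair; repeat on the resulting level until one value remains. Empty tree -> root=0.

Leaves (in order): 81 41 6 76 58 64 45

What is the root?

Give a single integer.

L0: [81, 41, 6, 76, 58, 64, 45]
L1: h(81,41)=(81*31+41)%997=558 h(6,76)=(6*31+76)%997=262 h(58,64)=(58*31+64)%997=865 h(45,45)=(45*31+45)%997=443 -> [558, 262, 865, 443]
L2: h(558,262)=(558*31+262)%997=611 h(865,443)=(865*31+443)%997=339 -> [611, 339]
L3: h(611,339)=(611*31+339)%997=337 -> [337]

Answer: 337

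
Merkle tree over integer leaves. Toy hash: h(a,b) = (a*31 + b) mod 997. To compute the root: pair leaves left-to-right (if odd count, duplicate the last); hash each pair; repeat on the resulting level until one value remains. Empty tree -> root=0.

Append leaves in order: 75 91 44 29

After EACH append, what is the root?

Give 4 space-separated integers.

After append 75 (leaves=[75]):
  L0: [75]
  root=75
After append 91 (leaves=[75, 91]):
  L0: [75, 91]
  L1: h(75,91)=(75*31+91)%997=422 -> [422]
  root=422
After append 44 (leaves=[75, 91, 44]):
  L0: [75, 91, 44]
  L1: h(75,91)=(75*31+91)%997=422 h(44,44)=(44*31+44)%997=411 -> [422, 411]
  L2: h(422,411)=(422*31+411)%997=532 -> [532]
  root=532
After append 29 (leaves=[75, 91, 44, 29]):
  L0: [75, 91, 44, 29]
  L1: h(75,91)=(75*31+91)%997=422 h(44,29)=(44*31+29)%997=396 -> [422, 396]
  L2: h(422,396)=(422*31+396)%997=517 -> [517]
  root=517

Answer: 75 422 532 517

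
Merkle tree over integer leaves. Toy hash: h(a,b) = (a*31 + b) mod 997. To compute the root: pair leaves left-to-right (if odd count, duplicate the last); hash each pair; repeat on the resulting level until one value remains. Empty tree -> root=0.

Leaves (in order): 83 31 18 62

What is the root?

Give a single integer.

L0: [83, 31, 18, 62]
L1: h(83,31)=(83*31+31)%997=610 h(18,62)=(18*31+62)%997=620 -> [610, 620]
L2: h(610,620)=(610*31+620)%997=587 -> [587]

Answer: 587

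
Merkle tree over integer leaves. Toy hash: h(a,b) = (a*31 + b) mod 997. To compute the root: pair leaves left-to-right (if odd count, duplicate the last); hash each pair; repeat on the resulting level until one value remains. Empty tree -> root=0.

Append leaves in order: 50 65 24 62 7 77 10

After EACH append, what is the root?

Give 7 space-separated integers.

Answer: 50 618 983 24 933 182 208

Derivation:
After append 50 (leaves=[50]):
  L0: [50]
  root=50
After append 65 (leaves=[50, 65]):
  L0: [50, 65]
  L1: h(50,65)=(50*31+65)%997=618 -> [618]
  root=618
After append 24 (leaves=[50, 65, 24]):
  L0: [50, 65, 24]
  L1: h(50,65)=(50*31+65)%997=618 h(24,24)=(24*31+24)%997=768 -> [618, 768]
  L2: h(618,768)=(618*31+768)%997=983 -> [983]
  root=983
After append 62 (leaves=[50, 65, 24, 62]):
  L0: [50, 65, 24, 62]
  L1: h(50,65)=(50*31+65)%997=618 h(24,62)=(24*31+62)%997=806 -> [618, 806]
  L2: h(618,806)=(618*31+806)%997=24 -> [24]
  root=24
After append 7 (leaves=[50, 65, 24, 62, 7]):
  L0: [50, 65, 24, 62, 7]
  L1: h(50,65)=(50*31+65)%997=618 h(24,62)=(24*31+62)%997=806 h(7,7)=(7*31+7)%997=224 -> [618, 806, 224]
  L2: h(618,806)=(618*31+806)%997=24 h(224,224)=(224*31+224)%997=189 -> [24, 189]
  L3: h(24,189)=(24*31+189)%997=933 -> [933]
  root=933
After append 77 (leaves=[50, 65, 24, 62, 7, 77]):
  L0: [50, 65, 24, 62, 7, 77]
  L1: h(50,65)=(50*31+65)%997=618 h(24,62)=(24*31+62)%997=806 h(7,77)=(7*31+77)%997=294 -> [618, 806, 294]
  L2: h(618,806)=(618*31+806)%997=24 h(294,294)=(294*31+294)%997=435 -> [24, 435]
  L3: h(24,435)=(24*31+435)%997=182 -> [182]
  root=182
After append 10 (leaves=[50, 65, 24, 62, 7, 77, 10]):
  L0: [50, 65, 24, 62, 7, 77, 10]
  L1: h(50,65)=(50*31+65)%997=618 h(24,62)=(24*31+62)%997=806 h(7,77)=(7*31+77)%997=294 h(10,10)=(10*31+10)%997=320 -> [618, 806, 294, 320]
  L2: h(618,806)=(618*31+806)%997=24 h(294,320)=(294*31+320)%997=461 -> [24, 461]
  L3: h(24,461)=(24*31+461)%997=208 -> [208]
  root=208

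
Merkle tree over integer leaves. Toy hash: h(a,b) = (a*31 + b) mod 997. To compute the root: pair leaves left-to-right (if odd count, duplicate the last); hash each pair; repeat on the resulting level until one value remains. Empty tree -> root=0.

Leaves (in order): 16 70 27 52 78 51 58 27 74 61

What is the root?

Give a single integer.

Answer: 711

Derivation:
L0: [16, 70, 27, 52, 78, 51, 58, 27, 74, 61]
L1: h(16,70)=(16*31+70)%997=566 h(27,52)=(27*31+52)%997=889 h(78,51)=(78*31+51)%997=475 h(58,27)=(58*31+27)%997=828 h(74,61)=(74*31+61)%997=361 -> [566, 889, 475, 828, 361]
L2: h(566,889)=(566*31+889)%997=489 h(475,828)=(475*31+828)%997=598 h(361,361)=(361*31+361)%997=585 -> [489, 598, 585]
L3: h(489,598)=(489*31+598)%997=802 h(585,585)=(585*31+585)%997=774 -> [802, 774]
L4: h(802,774)=(802*31+774)%997=711 -> [711]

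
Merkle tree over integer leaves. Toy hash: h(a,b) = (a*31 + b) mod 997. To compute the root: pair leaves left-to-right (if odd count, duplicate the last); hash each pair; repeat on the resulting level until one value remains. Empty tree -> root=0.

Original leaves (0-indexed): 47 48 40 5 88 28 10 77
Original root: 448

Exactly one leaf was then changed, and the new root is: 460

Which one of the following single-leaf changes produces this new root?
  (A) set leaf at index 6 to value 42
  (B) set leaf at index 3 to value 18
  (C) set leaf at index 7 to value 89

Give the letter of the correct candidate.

Answer: C

Derivation:
Original leaves: [47, 48, 40, 5, 88, 28, 10, 77]
Target new root: 460
Try each candidate change and compute the resulting root:
Candidate A: set leaf[6] = 42 -> leaves = [47, 48, 40, 5, 88, 28, 42, 77]
  L0: [47, 48, 40, 5, 88, 28, 42, 77]
  L1: h(47,48)=(47*31+48)%997=508 h(40,5)=(40*31+5)%997=248 h(88,28)=(88*31+28)%997=762 h(42,77)=(42*31+77)%997=382 -> [508, 248, 762, 382]
  L2: h(508,248)=(508*31+248)%997=44 h(762,382)=(762*31+382)%997=76 -> [44, 76]
  L3: h(44,76)=(44*31+76)%997=443 -> [443]
  root = 443 != target 460
Candidate B: set leaf[3] = 18 -> leaves = [47, 48, 40, 18, 88, 28, 10, 77]
  L0: [47, 48, 40, 18, 88, 28, 10, 77]
  L1: h(47,48)=(47*31+48)%997=508 h(40,18)=(40*31+18)%997=261 h(88,28)=(88*31+28)%997=762 h(10,77)=(10*31+77)%997=387 -> [508, 261, 762, 387]
  L2: h(508,261)=(508*31+261)%997=57 h(762,387)=(762*31+387)%997=81 -> [57, 81]
  L3: h(57,81)=(57*31+81)%997=851 -> [851]
  root = 851 != target 460
Candidate C: set leaf[7] = 89 -> leaves = [47, 48, 40, 5, 88, 28, 10, 89]
  L0: [47, 48, 40, 5, 88, 28, 10, 89]
  L1: h(47,48)=(47*31+48)%997=508 h(40,5)=(40*31+5)%997=248 h(88,28)=(88*31+28)%997=762 h(10,89)=(10*31+89)%997=399 -> [508, 248, 762, 399]
  L2: h(508,248)=(508*31+248)%997=44 h(762,399)=(762*31+399)%997=93 -> [44, 93]
  L3: h(44,93)=(44*31+93)%997=460 -> [460]
  root = 460 == target 460  ** MATCH **
Candidate C produces the target root.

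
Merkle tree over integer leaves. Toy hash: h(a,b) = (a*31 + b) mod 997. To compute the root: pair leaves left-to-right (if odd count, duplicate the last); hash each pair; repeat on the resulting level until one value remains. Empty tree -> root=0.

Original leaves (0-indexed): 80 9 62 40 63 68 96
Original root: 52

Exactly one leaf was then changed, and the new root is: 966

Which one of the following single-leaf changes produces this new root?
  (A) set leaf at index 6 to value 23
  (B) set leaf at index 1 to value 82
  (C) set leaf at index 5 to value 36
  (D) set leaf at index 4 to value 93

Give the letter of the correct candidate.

Original leaves: [80, 9, 62, 40, 63, 68, 96]
Target new root: 966
Try each candidate change and compute the resulting root:
Candidate A: set leaf[6] = 23 -> leaves = [80, 9, 62, 40, 63, 68, 23]
  L0: [80, 9, 62, 40, 63, 68, 23]
  L1: h(80,9)=(80*31+9)%997=495 h(62,40)=(62*31+40)%997=965 h(63,68)=(63*31+68)%997=27 h(23,23)=(23*31+23)%997=736 -> [495, 965, 27, 736]
  L2: h(495,965)=(495*31+965)%997=358 h(27,736)=(27*31+736)%997=576 -> [358, 576]
  L3: h(358,576)=(358*31+576)%997=707 -> [707]
  root = 707 != target 966
Candidate B: set leaf[1] = 82 -> leaves = [80, 82, 62, 40, 63, 68, 96]
  L0: [80, 82, 62, 40, 63, 68, 96]
  L1: h(80,82)=(80*31+82)%997=568 h(62,40)=(62*31+40)%997=965 h(63,68)=(63*31+68)%997=27 h(96,96)=(96*31+96)%997=81 -> [568, 965, 27, 81]
  L2: h(568,965)=(568*31+965)%997=627 h(27,81)=(27*31+81)%997=918 -> [627, 918]
  L3: h(627,918)=(627*31+918)%997=415 -> [415]
  root = 415 != target 966
Candidate C: set leaf[5] = 36 -> leaves = [80, 9, 62, 40, 63, 36, 96]
  L0: [80, 9, 62, 40, 63, 36, 96]
  L1: h(80,9)=(80*31+9)%997=495 h(62,40)=(62*31+40)%997=965 h(63,36)=(63*31+36)%997=992 h(96,96)=(96*31+96)%997=81 -> [495, 965, 992, 81]
  L2: h(495,965)=(495*31+965)%997=358 h(992,81)=(992*31+81)%997=923 -> [358, 923]
  L3: h(358,923)=(358*31+923)%997=57 -> [57]
  root = 57 != target 966
Candidate D: set leaf[4] = 93 -> leaves = [80, 9, 62, 40, 93, 68, 96]
  L0: [80, 9, 62, 40, 93, 68, 96]
  L1: h(80,9)=(80*31+9)%997=495 h(62,40)=(62*31+40)%997=965 h(93,68)=(93*31+68)%997=957 h(96,96)=(96*31+96)%997=81 -> [495, 965, 957, 81]
  L2: h(495,965)=(495*31+965)%997=358 h(957,81)=(957*31+81)%997=835 -> [358, 835]
  L3: h(358,835)=(358*31+835)%997=966 -> [966]
  root = 966 == target 966  ** MATCH **
Candidate D produces the target root.

Answer: D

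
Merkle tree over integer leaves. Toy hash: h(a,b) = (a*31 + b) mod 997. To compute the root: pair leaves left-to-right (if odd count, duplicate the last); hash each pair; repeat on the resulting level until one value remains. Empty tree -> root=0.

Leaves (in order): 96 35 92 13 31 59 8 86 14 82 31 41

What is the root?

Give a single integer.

Answer: 289

Derivation:
L0: [96, 35, 92, 13, 31, 59, 8, 86, 14, 82, 31, 41]
L1: h(96,35)=(96*31+35)%997=20 h(92,13)=(92*31+13)%997=871 h(31,59)=(31*31+59)%997=23 h(8,86)=(8*31+86)%997=334 h(14,82)=(14*31+82)%997=516 h(31,41)=(31*31+41)%997=5 -> [20, 871, 23, 334, 516, 5]
L2: h(20,871)=(20*31+871)%997=494 h(23,334)=(23*31+334)%997=50 h(516,5)=(516*31+5)%997=49 -> [494, 50, 49]
L3: h(494,50)=(494*31+50)%997=409 h(49,49)=(49*31+49)%997=571 -> [409, 571]
L4: h(409,571)=(409*31+571)%997=289 -> [289]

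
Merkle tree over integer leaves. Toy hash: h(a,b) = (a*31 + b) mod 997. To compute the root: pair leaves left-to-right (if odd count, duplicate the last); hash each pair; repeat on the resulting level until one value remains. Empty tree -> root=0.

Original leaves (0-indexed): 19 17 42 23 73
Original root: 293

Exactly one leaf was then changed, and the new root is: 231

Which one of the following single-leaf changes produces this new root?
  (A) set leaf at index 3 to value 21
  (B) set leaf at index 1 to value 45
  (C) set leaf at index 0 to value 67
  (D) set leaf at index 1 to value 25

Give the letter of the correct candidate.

Answer: A

Derivation:
Original leaves: [19, 17, 42, 23, 73]
Target new root: 231
Try each candidate change and compute the resulting root:
Candidate A: set leaf[3] = 21 -> leaves = [19, 17, 42, 21, 73]
  L0: [19, 17, 42, 21, 73]
  L1: h(19,17)=(19*31+17)%997=606 h(42,21)=(42*31+21)%997=326 h(73,73)=(73*31+73)%997=342 -> [606, 326, 342]
  L2: h(606,326)=(606*31+326)%997=169 h(342,342)=(342*31+342)%997=974 -> [169, 974]
  L3: h(169,974)=(169*31+974)%997=231 -> [231]
  root = 231 == target 231  ** MATCH **
Candidate B: set leaf[1] = 45 -> leaves = [19, 45, 42, 23, 73]
  L0: [19, 45, 42, 23, 73]
  L1: h(19,45)=(19*31+45)%997=634 h(42,23)=(42*31+23)%997=328 h(73,73)=(73*31+73)%997=342 -> [634, 328, 342]
  L2: h(634,328)=(634*31+328)%997=42 h(342,342)=(342*31+342)%997=974 -> [42, 974]
  L3: h(42,974)=(42*31+974)%997=282 -> [282]
  root = 282 != target 231
Candidate C: set leaf[0] = 67 -> leaves = [67, 17, 42, 23, 73]
  L0: [67, 17, 42, 23, 73]
  L1: h(67,17)=(67*31+17)%997=100 h(42,23)=(42*31+23)%997=328 h(73,73)=(73*31+73)%997=342 -> [100, 328, 342]
  L2: h(100,328)=(100*31+328)%997=437 h(342,342)=(342*31+342)%997=974 -> [437, 974]
  L3: h(437,974)=(437*31+974)%997=563 -> [563]
  root = 563 != target 231
Candidate D: set leaf[1] = 25 -> leaves = [19, 25, 42, 23, 73]
  L0: [19, 25, 42, 23, 73]
  L1: h(19,25)=(19*31+25)%997=614 h(42,23)=(42*31+23)%997=328 h(73,73)=(73*31+73)%997=342 -> [614, 328, 342]
  L2: h(614,328)=(614*31+328)%997=419 h(342,342)=(342*31+342)%997=974 -> [419, 974]
  L3: h(419,974)=(419*31+974)%997=5 -> [5]
  root = 5 != target 231
Candidate A produces the target root.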